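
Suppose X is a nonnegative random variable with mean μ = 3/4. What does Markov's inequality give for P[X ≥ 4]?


μ = E[X] = 3/4, a = 4.
Markov: P[X ≥ 4] ≤ μ/a = (3/4)/4 = 3/16.
Numerically: ≈ 0.188.
(Since a = 4 > μ = 0.750, the bound 3/16 is < 1 and informative.)

P[X ≥ 4] ≤ 3/16 ≈ 0.188.


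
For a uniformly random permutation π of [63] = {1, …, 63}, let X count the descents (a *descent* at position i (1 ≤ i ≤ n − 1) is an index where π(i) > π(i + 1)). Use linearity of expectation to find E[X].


Write X = Σ X_I over i = 1, …, 62, with X_I the indicator of one descent.
There are 62 indicators.
For each fixed i, the pair (π(i), π(i+1)) is a uniformly random ordered pair of distinct values from {1, …, 63}; by symmetry P[π(i) > π(i+1)] = 1/2.
By linearity: E[X] = 62 · (1/2) = (63 − 1) · (1/2) = 31 ≈ 31.0000.

E[X] = 31 = 31.0000.


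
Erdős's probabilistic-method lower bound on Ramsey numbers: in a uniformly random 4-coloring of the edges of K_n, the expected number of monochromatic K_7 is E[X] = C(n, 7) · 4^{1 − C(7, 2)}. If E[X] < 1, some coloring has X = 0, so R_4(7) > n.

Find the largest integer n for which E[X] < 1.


We need C(n, 7) · 4^{1 − 21} < 1, i.e. C(n, 7) < 4^{21 − 1} = 1099511627776.
Check values of n near the boundary:
  n = 176: C(176, 7) = 919790691600; 919790691600 < 1099511627776? YES
  n = 177: C(177, 7) = 957664425960; 957664425960 < 1099511627776? YES
  n = 178: C(178, 7) = 996867063280; 996867063280 < 1099511627776? YES
  n = 179: C(179, 7) = 1037437234460; 1037437234460 < 1099511627776? YES
  n = 180: C(180, 7) = 1079414463600; 1079414463600 < 1099511627776? YES
  n = 181: C(181, 7) = 1122839183400; 1122839183400 < 1099511627776? NO
  n = 182: C(182, 7) = 1167752750736; 1167752750736 < 1099511627776? NO
  n = 183: C(183, 7) = 1214197462413; 1214197462413 < 1099511627776? NO
The largest n with C(n, 7) < 1099511627776 is n = 180 (where E[X] = 67463403975/68719476736 ≈ 0.9817). Hence R_4(7) > 180, i.e. R_4(7) ≥ 181.

Largest n = 180; hence R_4(7) > 180.


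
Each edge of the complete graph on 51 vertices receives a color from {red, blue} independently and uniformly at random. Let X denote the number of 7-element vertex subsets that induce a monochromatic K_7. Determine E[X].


Let X = Σ_S X_S over the C(51, 7) = 115775100 subsets S of size 7, where X_S = 1 if the K_7 on S is monochromatic.
For a fixed S, the K_7 on S has C(7, 2) = 21 edges. P[all 21 edges red] = (1/2)^21, and likewise for blue, so P[monochromatic] = 2·(1/2)^21 = 2^{1 − 21} = 1/1048576.
Summing: E[X] = C(51, 7) · 2^{1 − 21} = 115775100 · 1/1048576 = 28943775/262144.
Numerically: E[X] ≈ 110.41174.

E[X] = C(51,7)·2^(1−C(7,2)) = 28943775/262144 ≈ 110.41174.


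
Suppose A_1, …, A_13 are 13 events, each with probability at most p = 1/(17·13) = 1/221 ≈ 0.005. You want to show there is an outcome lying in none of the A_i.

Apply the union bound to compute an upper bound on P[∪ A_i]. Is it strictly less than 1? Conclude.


Union bound: P[∪_{i=1}^{13} A_i] ≤ Σ_i P[A_i] ≤ 13·p = 13·(1/221) = 1/17.
Numerically: 1/17 ≈ 0.059.
Is 1/17 < 1? YES.
Since P[∪ A_i] ≤ 1/17 < 1, the complement has P[∩ A_i^c] ≥ 1 − 1/17 = 16/17 > 0, so some outcome avoids every A_i.

13·p = 1/17 ≈ 0.059; existence CERTIFIED by the union bound.


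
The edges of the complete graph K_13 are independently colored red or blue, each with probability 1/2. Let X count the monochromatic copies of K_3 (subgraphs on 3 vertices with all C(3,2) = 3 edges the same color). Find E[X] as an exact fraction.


Let X = Σ_S X_S over the C(13, 3) = 286 subsets S of size 3, where X_S = 1 if the K_3 on S is monochromatic.
For a fixed S, the K_3 on S has C(3, 2) = 3 edges. P[all 3 edges red] = (1/2)^3, and likewise for blue, so P[monochromatic] = 2·(1/2)^3 = 2^{1 − 3} = 1/4.
Summing: E[X] = C(13, 3) · 2^{1 − 3} = 286 · 1/4 = 143/2.
Numerically: E[X] ≈ 71.5000.

E[X] = C(13,3)·2^(1−C(3,2)) = 143/2 ≈ 71.5000.


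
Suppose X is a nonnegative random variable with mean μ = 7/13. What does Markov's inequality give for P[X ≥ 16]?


μ = E[X] = 7/13, a = 16.
Markov: P[X ≥ 16] ≤ μ/a = (7/13)/16 = 7/208.
Numerically: ≈ 0.0337.
(Since a = 16 > μ = 0.5385, the bound 7/208 is < 1 and informative.)

P[X ≥ 16] ≤ 7/208 ≈ 0.0337.


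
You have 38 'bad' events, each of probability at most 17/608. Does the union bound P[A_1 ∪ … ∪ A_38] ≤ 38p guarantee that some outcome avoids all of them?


Union bound: P[∪_{i=1}^{38} A_i] ≤ Σ_i P[A_i] ≤ 38·p = 38·(17/608) = 17/16.
Numerically: 17/16 ≈ 1.062.
Is 17/16 < 1? NO.
Since the bound 17/16 is ≥ 1, the union bound is uninformative here; it does NOT by itself certify existence.

38·p = 17/16 ≈ 1.062; existence NOT certified by the union bound.


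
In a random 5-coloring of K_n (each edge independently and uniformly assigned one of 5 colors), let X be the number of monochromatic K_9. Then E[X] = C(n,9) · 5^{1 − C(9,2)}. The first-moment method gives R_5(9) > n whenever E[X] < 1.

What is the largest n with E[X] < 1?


We need C(n, 9) · 5^{1 − 36} < 1, i.e. C(n, 9) < 5^{36 − 1} = 2910383045673370361328125.
Check values of n near the boundary:
  n = 2170: C(2170, 9) = 2891746779868845075610510; 2891746779868845075610510 < 2910383045673370361328125? YES
  n = 2171: C(2171, 9) = 2903784578674959601827205; 2903784578674959601827205 < 2910383045673370361328125? YES
  n = 2172: C(2172, 9) = 2915866900084148060642020; 2915866900084148060642020 < 2910383045673370361328125? NO
  n = 2173: C(2173, 9) = 2927993888115921319674265; 2927993888115921319674265 < 2910383045673370361328125? NO
  n = 2174: C(2174, 9) = 2940165687188920530702934; 2940165687188920530702934 < 2910383045673370361328125? NO
The largest n with C(n, 9) < 2910383045673370361328125 is n = 2171 (where E[X] = 580756915734991920365441/582076609134674072265625 ≈ 0.997733). Hence R_5(9) > 2171, i.e. R_5(9) ≥ 2172.

Largest n = 2171; hence R_5(9) > 2171.


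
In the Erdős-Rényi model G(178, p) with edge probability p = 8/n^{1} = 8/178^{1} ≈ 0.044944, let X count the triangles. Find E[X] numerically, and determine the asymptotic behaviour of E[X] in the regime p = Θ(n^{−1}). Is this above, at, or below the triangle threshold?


Number of potential triangles: C(178, 3) = 924176.
Each occurs with probability p³ ≈ (0.044944)³ ≈ 9.0784134e-05.
By linearity: E[X] = C(178, 3)·p³ ≈ 924176 · 9.0784134e-05 ≈ 83.90052.
Here α = 1, so p = 8/n is exactly at the triangle threshold p ~ 1/n. Asymptotically E[X] → c³/6 = 8³/6 = 256/3 ≈ 85.33333, a bounded constant. In this regime the triangle count is asymptotically Poisson(c³/6).

E[X] ≈ 83.90052; in regime p = Θ(1/n^{1}) E[X] stays bounded (at the triangle threshold p ~ 1/n).


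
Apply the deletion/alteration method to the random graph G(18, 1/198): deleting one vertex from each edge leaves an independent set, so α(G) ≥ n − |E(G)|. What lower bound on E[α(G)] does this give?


E[|E(G)|] = C(18, 2)·p = 153 · (1/198) = 17/22.
E[α(G)] ≥ n − E[|E(G)|] = 18 − 17/22 = 379/22.
Numerically: ≈ 17.2273.
(This is only a lower bound; the true E[α(G)] may be larger.)

E[α(G)] ≥ 379/22 ≈ 17.2273.


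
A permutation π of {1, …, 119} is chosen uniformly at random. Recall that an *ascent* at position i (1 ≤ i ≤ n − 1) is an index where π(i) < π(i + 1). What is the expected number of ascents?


Write X = Σ X_I over i = 1, …, 118, with X_I the indicator of one ascent.
There are 118 indicators.
For each fixed i, the pair (π(i), π(i+1)) is a uniformly random ordered pair of distinct values from {1, …, 119}; by symmetry P[π(i) < π(i+1)] = 1/2.
By linearity: E[X] = 118 · (1/2) = (119 − 1) · (1/2) = 59 ≈ 59.000.

E[X] = 59 = 59.000.


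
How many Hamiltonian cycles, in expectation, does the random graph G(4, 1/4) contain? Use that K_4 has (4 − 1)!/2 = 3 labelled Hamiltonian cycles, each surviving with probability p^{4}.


K_4 has (4 − 1)!/2 = 3 labelled Hamiltonian cycles.
For each such Hamiltonian cycle H, let X_H = 1 if all 4 edges of H are present in G. Then P[X_H = 1] = p^{4} = (1/4)^{4} = 1/256.
By linearity: E[X] = Σ_H E[X_H] = 3 · p^{4} = 3 · 1/256 = 3/256.
Numerically: E[X] ≈ 0.011719.

E[X] = 3 · (1/4)^{4} = 3/256 ≈ 0.011719.


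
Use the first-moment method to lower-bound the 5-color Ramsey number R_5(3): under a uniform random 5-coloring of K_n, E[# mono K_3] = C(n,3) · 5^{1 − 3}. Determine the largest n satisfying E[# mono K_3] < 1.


We need C(n, 3) · 5^{1 − 3} < 1, i.e. C(n, 3) < 5^{3 − 1} = 25.
Check values of n near the boundary:
  n = 3: C(3, 3) = 1; 1 < 25? YES
  n = 4: C(4, 3) = 4; 4 < 25? YES
  n = 5: C(5, 3) = 10; 10 < 25? YES
  n = 6: C(6, 3) = 20; 20 < 25? YES
  n = 7: C(7, 3) = 35; 35 < 25? NO
The largest n with C(n, 3) < 25 is n = 6 (where E[X] = 4/5 ≈ 0.800000). Hence R_5(3) > 6, i.e. R_5(3) ≥ 7.

Largest n = 6; hence R_5(3) > 6.


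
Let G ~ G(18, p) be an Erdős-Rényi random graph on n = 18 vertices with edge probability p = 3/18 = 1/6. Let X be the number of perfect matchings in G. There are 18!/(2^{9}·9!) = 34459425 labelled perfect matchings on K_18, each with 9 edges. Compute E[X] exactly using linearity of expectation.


K_18 has 18!/(2^{9}·9!) = 34459425 labelled perfect matchings.
For each such perfect matching H, let X_H = 1 if all 9 edges of H are present in G. Then P[X_H = 1] = p^{9} = (1/6)^{9} = 1/10077696.
By linearity of expectation: E[X] = Σ_H E[X_H] = 34459425 · p^{9} = 34459425 · 1/10077696 = 425425/124416.
Numerically: E[X] ≈ 3.41938.

E[X] = 34459425 · (1/6)^{9} = 425425/124416 ≈ 3.41938.


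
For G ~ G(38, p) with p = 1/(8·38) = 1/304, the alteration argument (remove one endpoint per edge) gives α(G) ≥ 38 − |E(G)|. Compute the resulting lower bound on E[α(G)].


E[|E(G)|] = C(38, 2)·p = 703 · (1/304) = 37/16.
E[α(G)] ≥ n − E[|E(G)|] = 38 − 37/16 = 571/16.
Numerically: ≈ 35.687500.
(This is only a lower bound; the true E[α(G)] may be larger.)

E[α(G)] ≥ 571/16 ≈ 35.687500.


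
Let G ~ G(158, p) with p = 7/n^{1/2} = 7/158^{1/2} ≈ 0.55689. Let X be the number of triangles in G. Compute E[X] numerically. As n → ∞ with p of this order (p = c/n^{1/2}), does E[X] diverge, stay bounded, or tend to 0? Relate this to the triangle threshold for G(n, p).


Number of potential triangles: C(158, 3) = 644956.
Each occurs with probability p³ ≈ (0.55689)³ ≈ 1.7270642e-01.
By linearity: E[X] = C(158, 3)·p³ ≈ 644956 · 1.7270642e-01 ≈ 111388.04381.
Since α = 1/2 < 1, p = c/n^{1/2} ≫ 1/n is above the triangle threshold p ~ 1/n. Asymptotically E[X] ~ (c³/6)·n^{3(1−α)} = (7³/6)·n^{1.5} → ∞; triangles are abundant w.h.p.

E[X] ≈ 111388.04381; in regime p = Θ(1/n^{1/2}) E[X] diverges (above the triangle threshold p ~ 1/n).


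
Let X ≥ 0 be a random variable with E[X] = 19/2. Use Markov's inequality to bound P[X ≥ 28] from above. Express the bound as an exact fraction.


μ = E[X] = 19/2, a = 28.
Markov: P[X ≥ 28] ≤ μ/a = (19/2)/28 = 19/56.
Numerically: ≈ 0.339286.
(Since a = 28 > μ = 9.500000, the bound 19/56 is < 1 and informative.)

P[X ≥ 28] ≤ 19/56 ≈ 0.339286.


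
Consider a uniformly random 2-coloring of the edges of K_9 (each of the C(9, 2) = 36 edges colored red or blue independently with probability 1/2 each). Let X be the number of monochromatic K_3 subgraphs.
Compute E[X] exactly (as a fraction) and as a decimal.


Let X = Σ_S X_S over the C(9, 3) = 84 subsets S of size 3, where X_S = 1 if the K_3 on S is monochromatic.
For a fixed S, the K_3 on S has C(3, 2) = 3 edges. P[all 3 edges red] = (1/2)^3, and likewise for blue, so P[monochromatic] = 2·(1/2)^3 = 2^{1 − 3} = 1/4.
By linearity: E[X] = C(9, 3) · 2^{1 − 3} = 84 · 1/4 = 21.
Numerically: E[X] ≈ 21.000000.

E[X] = C(9,3)·2^(1−C(3,2)) = 21 ≈ 21.000000.


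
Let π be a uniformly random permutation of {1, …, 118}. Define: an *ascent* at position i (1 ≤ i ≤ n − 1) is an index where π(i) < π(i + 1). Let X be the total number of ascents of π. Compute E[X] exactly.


Write X = Σ X_I over i = 1, …, 117, with X_I the indicator of one ascent.
There are 117 indicators.
For each fixed i, the pair (π(i), π(i+1)) is a uniformly random ordered pair of distinct values from {1, …, 118}; by symmetry P[π(i) < π(i+1)] = 1/2.
By linearity: E[X] = 117 · (1/2) = (118 − 1) · (1/2) = 117/2 ≈ 58.50000.

E[X] = 117/2 = 58.50000.


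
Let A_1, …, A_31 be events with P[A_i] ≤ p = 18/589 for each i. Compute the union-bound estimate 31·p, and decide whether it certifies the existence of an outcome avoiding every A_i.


Union bound: P[∪_{i=1}^{31} A_i] ≤ Σ_i P[A_i] ≤ 31·p = 31·(18/589) = 18/19.
Numerically: 18/19 ≈ 0.947368.
Is 18/19 < 1? YES.
Since P[∪ A_i] ≤ 18/19 < 1, the complement has P[∩ A_i^c] ≥ 1 − 18/19 = 1/19 > 0, so some outcome avoids every A_i.

31·p = 18/19 ≈ 0.947368; existence CERTIFIED by the union bound.


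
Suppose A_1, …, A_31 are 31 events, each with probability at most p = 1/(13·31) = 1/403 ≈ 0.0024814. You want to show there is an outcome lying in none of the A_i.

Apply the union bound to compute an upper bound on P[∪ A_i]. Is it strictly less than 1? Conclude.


Union bound: P[∪_{i=1}^{31} A_i] ≤ Σ_i P[A_i] ≤ 31·p = 31·(1/403) = 1/13.
Numerically: 1/13 ≈ 0.0769231.
Is 1/13 < 1? YES.
Since P[∪ A_i] ≤ 1/13 < 1, the complement has P[∩ A_i^c] ≥ 1 − 1/13 = 12/13 > 0, so some outcome avoids every A_i.

31·p = 1/13 ≈ 0.0769231; existence CERTIFIED by the union bound.


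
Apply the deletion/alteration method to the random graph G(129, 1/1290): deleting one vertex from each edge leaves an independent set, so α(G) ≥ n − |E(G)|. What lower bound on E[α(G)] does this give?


E[|E(G)|] = C(129, 2)·p = 8256 · (1/1290) = 32/5.
E[α(G)] ≥ n − E[|E(G)|] = 129 − 32/5 = 613/5.
Numerically: ≈ 122.60000.
(This is only a lower bound; the true E[α(G)] may be larger.)

E[α(G)] ≥ 613/5 ≈ 122.60000.


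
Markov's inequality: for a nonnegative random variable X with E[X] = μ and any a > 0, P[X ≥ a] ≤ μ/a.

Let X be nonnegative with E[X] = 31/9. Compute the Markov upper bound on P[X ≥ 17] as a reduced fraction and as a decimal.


μ = E[X] = 31/9, a = 17.
Markov: P[X ≥ 17] ≤ μ/a = (31/9)/17 = 31/153.
Numerically: ≈ 0.2026.
(Since a = 17 > μ = 3.4444, the bound 31/153 is < 1 and informative.)

P[X ≥ 17] ≤ 31/153 ≈ 0.2026.


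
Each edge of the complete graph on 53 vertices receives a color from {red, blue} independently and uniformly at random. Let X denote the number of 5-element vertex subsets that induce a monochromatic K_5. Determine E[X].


Let X = Σ_S X_S over the C(53, 5) = 2869685 subsets S of size 5, where X_S = 1 if the K_5 on S is monochromatic.
For a fixed S, the K_5 on S has C(5, 2) = 10 edges. P[all 10 edges red] = (1/2)^10, and likewise for blue, so P[monochromatic] = 2·(1/2)^10 = 2^{1 − 10} = 1/512.
By linearity of expectation: E[X] = C(53, 5) · 2^{1 − 10} = 2869685 · 1/512 = 2869685/512.
Numerically: E[X] ≈ 5604.853516.

E[X] = C(53,5)·2^(1−C(5,2)) = 2869685/512 ≈ 5604.853516.


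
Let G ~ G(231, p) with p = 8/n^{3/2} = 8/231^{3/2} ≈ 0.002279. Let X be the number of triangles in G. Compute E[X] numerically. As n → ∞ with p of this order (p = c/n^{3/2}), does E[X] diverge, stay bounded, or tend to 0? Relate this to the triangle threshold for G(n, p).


Number of potential triangles: C(231, 3) = 2027795.
Each occurs with probability p³ ≈ (0.002279)³ ≈ 1.183085e-08.
By linearity: E[X] = C(231, 3)·p³ ≈ 2027795 · 1.183085e-08 ≈ 0.0240.
Since α = 3/2 > 1, p = c/n^{3/2} = o(1/n) is below the triangle threshold p ~ 1/n. Asymptotically E[X] ~ (c³/6)·n^{3(1−α)} = (8³/6)·n^{-1.5} → 0, so by Markov's inequality G has no triangles w.h.p.

E[X] ≈ 0.0240; in regime p = Θ(1/n^{3/2}) E[X] tends to 0 (below the triangle threshold p ~ 1/n).


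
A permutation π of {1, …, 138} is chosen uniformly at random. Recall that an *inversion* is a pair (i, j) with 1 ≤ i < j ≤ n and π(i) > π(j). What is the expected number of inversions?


Write X = Σ X_I over the C(138, 2) = 9453 pairs i < j, with X_I the indicator of one inversion.
There are 9453 indicators.
For each fixed pair i < j, the values π(i) and π(j) are two distinct elements of {1, …, 138} in uniformly random order; by symmetry P[π(i) > π(j)] = 1/2.
By linearity: E[X] = 9453 · (1/2) = C(138, 2) · (1/2) = 9453/2 = 9453/2 ≈ 4726.5000.

E[X] = 9453/2 = 4726.5000.


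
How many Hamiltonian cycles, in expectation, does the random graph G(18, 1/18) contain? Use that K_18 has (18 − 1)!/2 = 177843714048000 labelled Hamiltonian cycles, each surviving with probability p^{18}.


K_18 has (18 − 1)!/2 = 177843714048000 labelled Hamiltonian cycles.
For each such Hamiltonian cycle H, let X_H = 1 if all 18 edges of H are present in G. Then P[X_H = 1] = p^{18} = (1/18)^{18} = 1/39346408075296537575424.
Summing the indicators: E[X] = Σ_H E[X_H] = 177843714048000 · p^{18} = 177843714048000 · 1/39346408075296537575424 = 14889875/3294258113514384.
Numerically: E[X] ≈ 4.51995e-09.

E[X] = 177843714048000 · (1/18)^{18} = 14889875/3294258113514384 ≈ 4.51995e-09.


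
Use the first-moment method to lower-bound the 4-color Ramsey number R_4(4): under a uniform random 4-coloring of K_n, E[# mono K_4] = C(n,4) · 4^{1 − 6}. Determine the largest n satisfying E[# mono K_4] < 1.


We need C(n, 4) · 4^{1 − 6} < 1, i.e. C(n, 4) < 4^{6 − 1} = 1024.
Check values of n near the boundary:
  n = 8: C(8, 4) = 70; 70 < 1024? YES
  n = 9: C(9, 4) = 126; 126 < 1024? YES
  n = 10: C(10, 4) = 210; 210 < 1024? YES
  n = 11: C(11, 4) = 330; 330 < 1024? YES
  n = 12: C(12, 4) = 495; 495 < 1024? YES
  n = 13: C(13, 4) = 715; 715 < 1024? YES
  n = 14: C(14, 4) = 1001; 1001 < 1024? YES
  n = 15: C(15, 4) = 1365; 1365 < 1024? NO
The largest n with C(n, 4) < 1024 is n = 14 (where E[X] = 1001/1024 ≈ 0.9775391). Hence R_4(4) > 14, i.e. R_4(4) ≥ 15.

Largest n = 14; hence R_4(4) > 14.


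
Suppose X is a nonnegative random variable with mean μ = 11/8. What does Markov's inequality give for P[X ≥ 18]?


μ = E[X] = 11/8, a = 18.
Markov: P[X ≥ 18] ≤ μ/a = (11/8)/18 = 11/144.
Numerically: ≈ 0.07639.
(Since a = 18 > μ = 1.37500, the bound 11/144 is < 1 and informative.)

P[X ≥ 18] ≤ 11/144 ≈ 0.07639.


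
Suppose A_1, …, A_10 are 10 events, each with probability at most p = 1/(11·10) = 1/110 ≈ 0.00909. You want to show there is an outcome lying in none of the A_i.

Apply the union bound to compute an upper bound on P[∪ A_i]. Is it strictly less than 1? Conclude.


Union bound: P[∪_{i=1}^{10} A_i] ≤ Σ_i P[A_i] ≤ 10·p = 10·(1/110) = 1/11.
Numerically: 1/11 ≈ 0.09091.
Is 1/11 < 1? YES.
Since P[∪ A_i] ≤ 1/11 < 1, the complement has P[∩ A_i^c] ≥ 1 − 1/11 = 10/11 > 0, so some outcome avoids every A_i.

10·p = 1/11 ≈ 0.09091; existence CERTIFIED by the union bound.


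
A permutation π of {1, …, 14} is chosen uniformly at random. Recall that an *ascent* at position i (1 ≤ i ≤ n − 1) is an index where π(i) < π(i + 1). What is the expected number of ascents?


Write X = Σ X_I over i = 1, …, 13, with X_I the indicator of one ascent.
There are 13 indicators.
For each fixed i, the pair (π(i), π(i+1)) is a uniformly random ordered pair of distinct values from {1, …, 14}; by symmetry P[π(i) < π(i+1)] = 1/2.
By linearity: E[X] = 13 · (1/2) = (14 − 1) · (1/2) = 13/2 ≈ 6.50000.

E[X] = 13/2 = 6.50000.


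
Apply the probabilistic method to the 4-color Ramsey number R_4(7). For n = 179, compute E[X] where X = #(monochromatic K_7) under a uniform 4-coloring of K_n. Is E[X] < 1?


E[X] = C(179, 7) · 4^{1 − 21} = 1037437234460 · 4^{−20} = 1037437234460/1099511627776.
As a reduced fraction: E[X] = 259359308615/274877906944 ≈ 0.943544.
Is E[X] < 1? YES.
Since E[X] < 1, there exists a 4-coloring of K_{179} with no monochromatic K_7; hence R_4(7) > 179.

E[X] = 259359308615/274877906944 ≈ 0.943544; E[X] < 1, so R_4(7) > 179.


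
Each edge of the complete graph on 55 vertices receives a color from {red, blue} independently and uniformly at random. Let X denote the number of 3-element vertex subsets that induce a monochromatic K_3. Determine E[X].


Let X = Σ_S X_S over the C(55, 3) = 26235 subsets S of size 3, where X_S = 1 if the K_3 on S is monochromatic.
For a fixed S, the K_3 on S has C(3, 2) = 3 edges. P[all 3 edges red] = (1/2)^3, and likewise for blue, so P[monochromatic] = 2·(1/2)^3 = 2^{1 − 3} = 1/4.
By linearity: E[X] = C(55, 3) · 2^{1 − 3} = 26235 · 1/4 = 26235/4.
Numerically: E[X] ≈ 6558.750000.

E[X] = C(55,3)·2^(1−C(3,2)) = 26235/4 ≈ 6558.750000.


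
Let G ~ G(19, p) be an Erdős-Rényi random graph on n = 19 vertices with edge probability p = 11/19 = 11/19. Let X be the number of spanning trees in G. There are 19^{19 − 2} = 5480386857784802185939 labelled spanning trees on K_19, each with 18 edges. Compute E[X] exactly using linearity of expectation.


K_19 has 19^{19 − 2} = 5480386857784802185939 labelled spanning trees.
For each such spanning tree H, let X_H = 1 if all 18 edges of H are present in G. Then P[X_H = 1] = p^{18} = (11/19)^{18} = 5559917313492231481/104127350297911241532841.
By linearity: E[X] = Σ_H E[X_H] = 5480386857784802185939 · p^{18} = 5480386857784802185939 · 5559917313492231481/104127350297911241532841 = 5559917313492231481/19.
Numerically: E[X] ≈ 2.92627e+17.

E[X] = 5480386857784802185939 · (11/19)^{18} = 5559917313492231481/19 ≈ 2.92627e+17.


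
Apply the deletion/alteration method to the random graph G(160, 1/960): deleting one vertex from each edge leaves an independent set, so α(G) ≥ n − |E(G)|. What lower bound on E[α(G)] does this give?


E[|E(G)|] = C(160, 2)·p = 12720 · (1/960) = 53/4.
E[α(G)] ≥ n − E[|E(G)|] = 160 − 53/4 = 587/4.
Numerically: ≈ 146.750.
(This is only a lower bound; the true E[α(G)] may be larger.)

E[α(G)] ≥ 587/4 ≈ 146.750.


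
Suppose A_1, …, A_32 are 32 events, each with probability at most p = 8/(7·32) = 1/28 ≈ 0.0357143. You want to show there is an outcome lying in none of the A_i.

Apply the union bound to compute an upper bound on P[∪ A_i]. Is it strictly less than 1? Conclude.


Union bound: P[∪_{i=1}^{32} A_i] ≤ Σ_i P[A_i] ≤ 32·p = 32·(1/28) = 8/7.
Numerically: 8/7 ≈ 1.1428571.
Is 8/7 < 1? NO.
Since the bound 8/7 is ≥ 1, the union bound is uninformative here; it does NOT by itself certify existence.

32·p = 8/7 ≈ 1.1428571; existence NOT certified by the union bound.


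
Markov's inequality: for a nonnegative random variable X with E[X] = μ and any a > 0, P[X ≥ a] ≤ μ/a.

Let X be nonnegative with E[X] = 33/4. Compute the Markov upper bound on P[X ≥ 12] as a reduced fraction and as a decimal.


μ = E[X] = 33/4, a = 12.
Markov: P[X ≥ 12] ≤ μ/a = (33/4)/12 = 11/16.
Numerically: ≈ 0.687500.
(Since a = 12 > μ = 8.250000, the bound 11/16 is < 1 and informative.)

P[X ≥ 12] ≤ 11/16 ≈ 0.687500.


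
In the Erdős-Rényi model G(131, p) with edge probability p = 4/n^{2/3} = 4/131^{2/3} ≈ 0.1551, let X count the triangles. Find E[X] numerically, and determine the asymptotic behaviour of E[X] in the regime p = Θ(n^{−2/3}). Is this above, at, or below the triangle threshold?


Number of potential triangles: C(131, 3) = 366145.
Each occurs with probability p³ ≈ (0.1551)³ ≈ 3.729386e-03.
By linearity: E[X] = C(131, 3)·p³ ≈ 366145 · 3.729386e-03 ≈ 1365.4962.
Since α = 2/3 < 1, p = c/n^{2/3} ≫ 1/n is above the triangle threshold p ~ 1/n. Asymptotically E[X] ~ (c³/6)·n^{3(1−α)} = (4³/6)·n^{1} → ∞; triangles are abundant w.h.p.

E[X] ≈ 1365.4962; in regime p = Θ(1/n^{2/3}) E[X] diverges (above the triangle threshold p ~ 1/n).


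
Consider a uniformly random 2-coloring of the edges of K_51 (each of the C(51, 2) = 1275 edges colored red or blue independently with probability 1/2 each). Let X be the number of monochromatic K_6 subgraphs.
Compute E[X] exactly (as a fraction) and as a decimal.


Let X = Σ_S X_S over the C(51, 6) = 18009460 subsets S of size 6, where X_S = 1 if the K_6 on S is monochromatic.
For a fixed S, the K_6 on S has C(6, 2) = 15 edges. P[all 15 edges red] = (1/2)^15, and likewise for blue, so P[monochromatic] = 2·(1/2)^15 = 2^{1 − 15} = 1/16384.
By linearity of expectation: E[X] = C(51, 6) · 2^{1 − 15} = 18009460 · 1/16384 = 4502365/4096.
Numerically: E[X] ≈ 1099.21021.

E[X] = C(51,6)·2^(1−C(6,2)) = 4502365/4096 ≈ 1099.21021.


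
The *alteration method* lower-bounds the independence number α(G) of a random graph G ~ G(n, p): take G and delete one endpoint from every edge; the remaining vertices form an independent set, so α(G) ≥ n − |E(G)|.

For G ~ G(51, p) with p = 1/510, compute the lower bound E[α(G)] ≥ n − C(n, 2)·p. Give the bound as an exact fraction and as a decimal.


E[|E(G)|] = C(51, 2)·p = 1275 · (1/510) = 5/2.
E[α(G)] ≥ n − E[|E(G)|] = 51 − 5/2 = 97/2.
Numerically: ≈ 48.50000.
(This is only a lower bound; the true E[α(G)] may be larger.)

E[α(G)] ≥ 97/2 ≈ 48.50000.


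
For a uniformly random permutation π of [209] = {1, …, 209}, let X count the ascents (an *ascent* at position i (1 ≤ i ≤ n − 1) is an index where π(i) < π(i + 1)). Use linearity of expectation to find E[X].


Write X = Σ X_I over i = 1, …, 208, with X_I the indicator of one ascent.
There are 208 indicators.
For each fixed i, the pair (π(i), π(i+1)) is a uniformly random ordered pair of distinct values from {1, …, 209}; by symmetry P[π(i) < π(i+1)] = 1/2.
By linearity: E[X] = 208 · (1/2) = (209 − 1) · (1/2) = 104 ≈ 104.00000.

E[X] = 104 = 104.00000.


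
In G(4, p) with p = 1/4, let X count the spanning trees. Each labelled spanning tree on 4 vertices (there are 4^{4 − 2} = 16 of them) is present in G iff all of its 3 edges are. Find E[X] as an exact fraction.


K_4 has 4^{4 − 2} = 16 labelled spanning trees.
For each such spanning tree H, let X_H = 1 if all 3 edges of H are present in G. Then P[X_H = 1] = p^{3} = (1/4)^{3} = 1/64.
Summing the indicators: E[X] = Σ_H E[X_H] = 16 · p^{3} = 16 · 1/64 = 1/4.
Numerically: E[X] ≈ 0.25.

E[X] = 16 · (1/4)^{3} = 1/4 ≈ 0.25.


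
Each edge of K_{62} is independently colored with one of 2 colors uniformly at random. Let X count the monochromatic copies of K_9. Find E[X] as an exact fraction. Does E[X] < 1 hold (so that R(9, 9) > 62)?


E[X] = C(62, 9) · 2^{1 − 36} = 20286591270 · 2^{−35} = 20286591270/34359738368.
As a reduced fraction: E[X] = 10143295635/17179869184 ≈ 0.590418.
Is E[X] < 1? YES.
Since E[X] < 1, there exists a 2-coloring of K_{62} with no monochromatic K_9; hence R(9, 9) > 62.

E[X] = 10143295635/17179869184 ≈ 0.590418; E[X] < 1, so R(9, 9) > 62.


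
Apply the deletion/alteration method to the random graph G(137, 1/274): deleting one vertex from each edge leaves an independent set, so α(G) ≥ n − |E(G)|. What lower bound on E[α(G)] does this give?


E[|E(G)|] = C(137, 2)·p = 9316 · (1/274) = 34.
E[α(G)] ≥ n − E[|E(G)|] = 137 − 34 = 103.
Numerically: ≈ 103.000.
(This is only a lower bound; the true E[α(G)] may be larger.)

E[α(G)] ≥ 103 ≈ 103.000.


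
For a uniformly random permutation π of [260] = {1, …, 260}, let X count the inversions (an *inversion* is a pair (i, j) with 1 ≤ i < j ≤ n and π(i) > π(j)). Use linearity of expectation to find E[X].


Write X = Σ X_I over the C(260, 2) = 33670 pairs i < j, with X_I the indicator of one inversion.
There are 33670 indicators.
For each fixed pair i < j, the values π(i) and π(j) are two distinct elements of {1, …, 260} in uniformly random order; by symmetry P[π(i) > π(j)] = 1/2.
By linearity: E[X] = 33670 · (1/2) = C(260, 2) · (1/2) = 33670/2 = 16835 ≈ 16835.0000.

E[X] = 16835 = 16835.0000.


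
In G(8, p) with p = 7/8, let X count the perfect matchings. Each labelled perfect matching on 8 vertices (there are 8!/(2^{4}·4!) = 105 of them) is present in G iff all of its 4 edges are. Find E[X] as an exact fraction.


K_8 has 8!/(2^{4}·4!) = 105 labelled perfect matchings.
For each such perfect matching H, let X_H = 1 if all 4 edges of H are present in G. Then P[X_H = 1] = p^{4} = (7/8)^{4} = 2401/4096.
Summing the indicators: E[X] = Σ_H E[X_H] = 105 · p^{4} = 105 · 2401/4096 = 252105/4096.
Numerically: E[X] ≈ 61.5.

E[X] = 105 · (7/8)^{4} = 252105/4096 ≈ 61.5.


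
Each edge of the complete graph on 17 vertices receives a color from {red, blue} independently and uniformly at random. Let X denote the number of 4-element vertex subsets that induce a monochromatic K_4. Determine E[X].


Let X = Σ_S X_S over the C(17, 4) = 2380 subsets S of size 4, where X_S = 1 if the K_4 on S is monochromatic.
For a fixed S, the K_4 on S has C(4, 2) = 6 edges. P[all 6 edges red] = (1/2)^6, and likewise for blue, so P[monochromatic] = 2·(1/2)^6 = 2^{1 − 6} = 1/32.
By linearity: E[X] = C(17, 4) · 2^{1 − 6} = 2380 · 1/32 = 595/8.
Numerically: E[X] ≈ 74.375000.

E[X] = C(17,4)·2^(1−C(4,2)) = 595/8 ≈ 74.375000.


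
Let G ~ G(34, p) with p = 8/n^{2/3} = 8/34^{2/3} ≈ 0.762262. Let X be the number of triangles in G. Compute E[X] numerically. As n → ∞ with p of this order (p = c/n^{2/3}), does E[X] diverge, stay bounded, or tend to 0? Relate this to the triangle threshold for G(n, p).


Number of potential triangles: C(34, 3) = 5984.
Each occurs with probability p³ ≈ (0.762262)³ ≈ 4.42906574e-01.
By linearity: E[X] = C(34, 3)·p³ ≈ 5984 · 4.42906574e-01 ≈ 2650.352941.
Since α = 2/3 < 1, p = c/n^{2/3} ≫ 1/n is above the triangle threshold p ~ 1/n. Asymptotically E[X] ~ (c³/6)·n^{3(1−α)} = (8³/6)·n^{1} → ∞; triangles are abundant w.h.p.

E[X] ≈ 2650.352941; in regime p = Θ(1/n^{2/3}) E[X] diverges (above the triangle threshold p ~ 1/n).


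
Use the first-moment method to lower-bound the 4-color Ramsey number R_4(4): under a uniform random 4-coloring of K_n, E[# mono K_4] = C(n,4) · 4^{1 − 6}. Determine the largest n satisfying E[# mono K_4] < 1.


We need C(n, 4) · 4^{1 − 6} < 1, i.e. C(n, 4) < 4^{6 − 1} = 1024.
Check values of n near the boundary:
  n = 10: C(10, 4) = 210; 210 < 1024? YES
  n = 11: C(11, 4) = 330; 330 < 1024? YES
  n = 12: C(12, 4) = 495; 495 < 1024? YES
  n = 13: C(13, 4) = 715; 715 < 1024? YES
  n = 14: C(14, 4) = 1001; 1001 < 1024? YES
  n = 15: C(15, 4) = 1365; 1365 < 1024? NO
The largest n with C(n, 4) < 1024 is n = 14 (where E[X] = 1001/1024 ≈ 0.97754). Hence R_4(4) > 14, i.e. R_4(4) ≥ 15.

Largest n = 14; hence R_4(4) > 14.


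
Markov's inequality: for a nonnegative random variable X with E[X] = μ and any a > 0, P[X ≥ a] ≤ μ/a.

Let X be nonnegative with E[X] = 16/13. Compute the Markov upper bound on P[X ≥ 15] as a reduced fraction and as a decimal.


μ = E[X] = 16/13, a = 15.
Markov: P[X ≥ 15] ≤ μ/a = (16/13)/15 = 16/195.
Numerically: ≈ 0.08205.
(Since a = 15 > μ = 1.23077, the bound 16/195 is < 1 and informative.)

P[X ≥ 15] ≤ 16/195 ≈ 0.08205.


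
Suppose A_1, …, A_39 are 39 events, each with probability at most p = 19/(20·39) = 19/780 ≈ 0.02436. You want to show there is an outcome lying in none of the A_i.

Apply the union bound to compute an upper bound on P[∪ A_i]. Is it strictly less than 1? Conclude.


Union bound: P[∪_{i=1}^{39} A_i] ≤ Σ_i P[A_i] ≤ 39·p = 39·(19/780) = 19/20.
Numerically: 19/20 ≈ 0.95000.
Is 19/20 < 1? YES.
Since P[∪ A_i] ≤ 19/20 < 1, the complement has P[∩ A_i^c] ≥ 1 − 19/20 = 1/20 > 0, so some outcome avoids every A_i.

39·p = 19/20 ≈ 0.95000; existence CERTIFIED by the union bound.


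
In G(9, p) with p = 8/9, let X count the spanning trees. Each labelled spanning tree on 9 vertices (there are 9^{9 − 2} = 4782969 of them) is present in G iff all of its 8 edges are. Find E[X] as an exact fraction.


K_9 has 9^{9 − 2} = 4782969 labelled spanning trees.
For each such spanning tree H, let X_H = 1 if all 8 edges of H are present in G. Then P[X_H = 1] = p^{8} = (8/9)^{8} = 16777216/43046721.
Summing the indicators: E[X] = Σ_H E[X_H] = 4782969 · p^{8} = 4782969 · 16777216/43046721 = 16777216/9.
Numerically: E[X] ≈ 1.864e+06.

E[X] = 4782969 · (8/9)^{8} = 16777216/9 ≈ 1.864e+06.


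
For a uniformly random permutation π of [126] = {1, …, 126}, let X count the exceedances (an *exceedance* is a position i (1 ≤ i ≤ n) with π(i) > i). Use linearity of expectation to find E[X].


Write X = Σ_{i=1}^{126} X_i, where X_i = 1_{π(i) > i}.
For each fixed i, π(i) is uniform over {1, …, 126} (marginal of a uniform permutation), so P[π(i) > i] = (n − i)/n. Summing: Σ_{i=1}^{126} (n − i)/n = (0 + 1 + … + 125)/126 = 126(126 − 1)/(2·126) = (126 − 1)/2.
Hence E[X] = Σ_{i=1}^{126} (126 − i)/126 = 125/2 ≈ 62.500.

E[X] = 125/2 = 62.500.


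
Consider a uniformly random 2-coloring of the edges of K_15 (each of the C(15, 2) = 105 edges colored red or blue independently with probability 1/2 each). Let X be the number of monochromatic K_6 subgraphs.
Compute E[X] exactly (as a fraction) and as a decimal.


Let X = Σ_S X_S over the C(15, 6) = 5005 subsets S of size 6, where X_S = 1 if the K_6 on S is monochromatic.
For a fixed S, the K_6 on S has C(6, 2) = 15 edges. P[all 15 edges red] = (1/2)^15, and likewise for blue, so P[monochromatic] = 2·(1/2)^15 = 2^{1 − 15} = 1/16384.
By linearity of expectation: E[X] = C(15, 6) · 2^{1 − 15} = 5005 · 1/16384 = 5005/16384.
Numerically: E[X] ≈ 0.30548.

E[X] = C(15,6)·2^(1−C(6,2)) = 5005/16384 ≈ 0.30548.


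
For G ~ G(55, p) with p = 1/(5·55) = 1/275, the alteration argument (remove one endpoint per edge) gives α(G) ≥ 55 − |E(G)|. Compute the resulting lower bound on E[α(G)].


E[|E(G)|] = C(55, 2)·p = 1485 · (1/275) = 27/5.
E[α(G)] ≥ n − E[|E(G)|] = 55 − 27/5 = 248/5.
Numerically: ≈ 49.60000.
(This is only a lower bound; the true E[α(G)] may be larger.)

E[α(G)] ≥ 248/5 ≈ 49.60000.


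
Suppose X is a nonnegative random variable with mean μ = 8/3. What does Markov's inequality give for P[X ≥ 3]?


μ = E[X] = 8/3, a = 3.
Markov: P[X ≥ 3] ≤ μ/a = (8/3)/3 = 8/9.
Numerically: ≈ 0.88889.
(Since a = 3 > μ = 2.66667, the bound 8/9 is < 1 and informative.)

P[X ≥ 3] ≤ 8/9 ≈ 0.88889.


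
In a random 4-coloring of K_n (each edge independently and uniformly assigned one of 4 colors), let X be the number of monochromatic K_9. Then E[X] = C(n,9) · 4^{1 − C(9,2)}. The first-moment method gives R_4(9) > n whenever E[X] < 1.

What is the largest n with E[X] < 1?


We need C(n, 9) · 4^{1 − 36} < 1, i.e. C(n, 9) < 4^{36 − 1} = 1180591620717411303424.
Check values of n near the boundary:
  n = 909: C(909, 9) = 1122169012923711463931; 1122169012923711463931 < 1180591620717411303424? YES
  n = 910: C(910, 9) = 1133378248346922788210; 1133378248346922788210 < 1180591620717411303424? YES
  n = 911: C(911, 9) = 1144686900492291197405; 1144686900492291197405 < 1180591620717411303424? YES
  n = 912: C(912, 9) = 1156095740032081475120; 1156095740032081475120 < 1180591620717411303424? YES
  n = 913: C(913, 9) = 1167605542753639808390; 1167605542753639808390 < 1180591620717411303424? YES
  n = 914: C(914, 9) = 1179217089587653905932; 1179217089587653905932 < 1180591620717411303424? YES
  n = 915: C(915, 9) = 1190931166636537885130; 1190931166636537885130 < 1180591620717411303424? NO
The largest n with C(n, 9) < 1180591620717411303424 is n = 914 (where E[X] = 294804272396913476483/295147905179352825856 ≈ 0.9988). Hence R_4(9) > 914, i.e. R_4(9) ≥ 915.

Largest n = 914; hence R_4(9) > 914.


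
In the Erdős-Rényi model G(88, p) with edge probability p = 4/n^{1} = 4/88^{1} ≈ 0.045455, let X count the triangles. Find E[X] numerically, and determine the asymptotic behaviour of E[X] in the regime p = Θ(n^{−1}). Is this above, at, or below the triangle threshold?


Number of potential triangles: C(88, 3) = 109736.
Each occurs with probability p³ ≈ (0.045455)³ ≈ 9.3914350e-05.
By linearity: E[X] = C(88, 3)·p³ ≈ 109736 · 9.3914350e-05 ≈ 10.30579.
Here α = 1, so p = 4/n is exactly at the triangle threshold p ~ 1/n. Asymptotically E[X] → c³/6 = 4³/6 = 32/3 ≈ 10.66667, a bounded constant. In this regime the triangle count is asymptotically Poisson(c³/6).

E[X] ≈ 10.30579; in regime p = Θ(1/n^{1}) E[X] stays bounded (at the triangle threshold p ~ 1/n).


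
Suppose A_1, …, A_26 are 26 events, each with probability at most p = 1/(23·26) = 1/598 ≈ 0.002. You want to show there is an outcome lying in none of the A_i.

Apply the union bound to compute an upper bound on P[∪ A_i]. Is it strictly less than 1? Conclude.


Union bound: P[∪_{i=1}^{26} A_i] ≤ Σ_i P[A_i] ≤ 26·p = 26·(1/598) = 1/23.
Numerically: 1/23 ≈ 0.043.
Is 1/23 < 1? YES.
Since P[∪ A_i] ≤ 1/23 < 1, the complement has P[∩ A_i^c] ≥ 1 − 1/23 = 22/23 > 0, so some outcome avoids every A_i.

26·p = 1/23 ≈ 0.043; existence CERTIFIED by the union bound.


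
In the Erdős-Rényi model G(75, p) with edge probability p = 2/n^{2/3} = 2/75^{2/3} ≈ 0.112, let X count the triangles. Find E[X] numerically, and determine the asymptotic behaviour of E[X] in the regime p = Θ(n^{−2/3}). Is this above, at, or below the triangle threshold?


Number of potential triangles: C(75, 3) = 67525.
Each occurs with probability p³ ≈ (0.112)³ ≈ 1.42222e-03.
By linearity: E[X] = C(75, 3)·p³ ≈ 67525 · 1.42222e-03 ≈ 96.036.
Since α = 2/3 < 1, p = c/n^{2/3} ≫ 1/n is above the triangle threshold p ~ 1/n. Asymptotically E[X] ~ (c³/6)·n^{3(1−α)} = (2³/6)·n^{1} → ∞; triangles are abundant w.h.p.

E[X] ≈ 96.036; in regime p = Θ(1/n^{2/3}) E[X] diverges (above the triangle threshold p ~ 1/n).


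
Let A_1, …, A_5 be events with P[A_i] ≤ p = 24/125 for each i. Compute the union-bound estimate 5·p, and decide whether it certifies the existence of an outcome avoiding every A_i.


Union bound: P[∪_{i=1}^{5} A_i] ≤ Σ_i P[A_i] ≤ 5·p = 5·(24/125) = 24/25.
Numerically: 24/25 ≈ 0.960.
Is 24/25 < 1? YES.
Since P[∪ A_i] ≤ 24/25 < 1, the complement has P[∩ A_i^c] ≥ 1 − 24/25 = 1/25 > 0, so some outcome avoids every A_i.

5·p = 24/25 ≈ 0.960; existence CERTIFIED by the union bound.


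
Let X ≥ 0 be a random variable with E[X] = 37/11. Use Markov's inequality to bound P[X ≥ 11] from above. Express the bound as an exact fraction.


μ = E[X] = 37/11, a = 11.
Markov: P[X ≥ 11] ≤ μ/a = (37/11)/11 = 37/121.
Numerically: ≈ 0.305785.
(Since a = 11 > μ = 3.363636, the bound 37/121 is < 1 and informative.)

P[X ≥ 11] ≤ 37/121 ≈ 0.305785.


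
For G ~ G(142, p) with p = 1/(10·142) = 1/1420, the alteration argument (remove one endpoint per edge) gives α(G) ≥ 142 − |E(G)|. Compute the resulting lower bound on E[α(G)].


E[|E(G)|] = C(142, 2)·p = 10011 · (1/1420) = 141/20.
E[α(G)] ≥ n − E[|E(G)|] = 142 − 141/20 = 2699/20.
Numerically: ≈ 134.950000.
(This is only a lower bound; the true E[α(G)] may be larger.)

E[α(G)] ≥ 2699/20 ≈ 134.950000.


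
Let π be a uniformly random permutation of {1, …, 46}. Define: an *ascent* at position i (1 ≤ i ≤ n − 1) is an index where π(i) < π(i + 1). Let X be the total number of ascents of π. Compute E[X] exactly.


Write X = Σ X_I over i = 1, …, 45, with X_I the indicator of one ascent.
There are 45 indicators.
For each fixed i, the pair (π(i), π(i+1)) is a uniformly random ordered pair of distinct values from {1, …, 46}; by symmetry P[π(i) < π(i+1)] = 1/2.
By linearity: E[X] = 45 · (1/2) = (46 − 1) · (1/2) = 45/2 ≈ 22.500.

E[X] = 45/2 = 22.500.


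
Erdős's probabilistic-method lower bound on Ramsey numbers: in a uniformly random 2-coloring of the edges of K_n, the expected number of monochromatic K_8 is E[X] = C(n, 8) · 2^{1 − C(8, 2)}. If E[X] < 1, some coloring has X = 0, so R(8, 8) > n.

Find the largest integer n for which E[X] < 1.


We need C(n, 8) · 2^{1 − 28} < 1, i.e. C(n, 8) < 2^{28 − 1} = 134217728.
Check values of n near the boundary:
  n = 40: C(40, 8) = 76904685; 76904685 < 134217728? YES
  n = 41: C(41, 8) = 95548245; 95548245 < 134217728? YES
  n = 42: C(42, 8) = 118030185; 118030185 < 134217728? YES
  n = 43: C(43, 8) = 145008513; 145008513 < 134217728? NO
  n = 44: C(44, 8) = 177232627; 177232627 < 134217728? NO
The largest n with C(n, 8) < 134217728 is n = 42 (where E[X] = 118030185/134217728 ≈ 0.87939). Hence R(8, 8) > 42, i.e. R(8, 8) ≥ 43.

Largest n = 42; hence R(8, 8) > 42.
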